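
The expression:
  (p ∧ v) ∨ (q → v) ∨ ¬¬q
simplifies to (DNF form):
True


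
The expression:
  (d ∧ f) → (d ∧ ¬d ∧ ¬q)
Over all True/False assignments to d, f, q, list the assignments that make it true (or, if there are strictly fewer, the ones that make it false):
is false only for:
  d=True, f=True, q=False;
  d=True, f=True, q=True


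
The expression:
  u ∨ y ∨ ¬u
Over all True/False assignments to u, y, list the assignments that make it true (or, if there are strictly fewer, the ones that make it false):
is always true.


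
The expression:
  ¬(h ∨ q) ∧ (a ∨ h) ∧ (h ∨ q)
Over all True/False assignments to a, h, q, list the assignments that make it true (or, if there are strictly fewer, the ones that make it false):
is never true.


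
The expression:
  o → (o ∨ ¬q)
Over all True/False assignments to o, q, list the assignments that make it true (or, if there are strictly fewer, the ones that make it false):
is always true.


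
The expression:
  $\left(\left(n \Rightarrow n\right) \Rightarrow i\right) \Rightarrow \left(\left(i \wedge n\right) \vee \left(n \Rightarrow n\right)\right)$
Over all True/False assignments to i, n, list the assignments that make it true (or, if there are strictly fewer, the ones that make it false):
is always true.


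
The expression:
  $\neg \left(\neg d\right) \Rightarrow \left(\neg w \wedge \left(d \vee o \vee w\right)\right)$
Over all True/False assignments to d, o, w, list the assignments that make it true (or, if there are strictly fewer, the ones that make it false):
is false only for:
  d=True, o=False, w=True;
  d=True, o=True, w=True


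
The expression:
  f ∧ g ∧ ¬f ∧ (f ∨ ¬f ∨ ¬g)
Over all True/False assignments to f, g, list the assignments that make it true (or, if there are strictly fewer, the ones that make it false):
is never true.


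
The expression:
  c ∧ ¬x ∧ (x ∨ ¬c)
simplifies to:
False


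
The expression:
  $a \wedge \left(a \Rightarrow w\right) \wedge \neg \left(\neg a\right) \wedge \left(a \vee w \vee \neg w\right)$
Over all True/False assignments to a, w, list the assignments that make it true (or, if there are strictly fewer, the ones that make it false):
is true only for:
  a=True, w=True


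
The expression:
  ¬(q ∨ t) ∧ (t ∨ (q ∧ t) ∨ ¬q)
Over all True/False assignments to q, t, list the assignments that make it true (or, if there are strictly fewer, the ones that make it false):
is true only for:
  q=False, t=False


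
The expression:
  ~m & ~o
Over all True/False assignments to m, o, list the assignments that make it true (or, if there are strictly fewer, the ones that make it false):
is true only for:
  m=False, o=False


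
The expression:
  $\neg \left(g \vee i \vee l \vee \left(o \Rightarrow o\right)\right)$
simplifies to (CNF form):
$\text{False}$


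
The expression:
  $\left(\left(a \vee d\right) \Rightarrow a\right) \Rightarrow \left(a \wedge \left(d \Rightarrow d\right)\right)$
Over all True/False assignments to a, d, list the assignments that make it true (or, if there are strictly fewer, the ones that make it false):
is false only for:
  a=False, d=False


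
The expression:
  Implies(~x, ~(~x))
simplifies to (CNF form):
x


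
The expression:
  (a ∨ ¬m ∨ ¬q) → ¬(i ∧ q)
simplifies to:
(m ∧ ¬a) ∨ ¬i ∨ ¬q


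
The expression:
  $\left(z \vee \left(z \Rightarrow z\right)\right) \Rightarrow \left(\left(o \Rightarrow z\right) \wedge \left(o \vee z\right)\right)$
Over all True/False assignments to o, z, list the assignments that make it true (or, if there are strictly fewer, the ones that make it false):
is true only for:
  o=False, z=True;
  o=True, z=True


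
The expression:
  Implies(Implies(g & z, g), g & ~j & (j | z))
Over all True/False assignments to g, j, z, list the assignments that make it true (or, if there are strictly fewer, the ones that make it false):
is true only for:
  g=True, j=False, z=True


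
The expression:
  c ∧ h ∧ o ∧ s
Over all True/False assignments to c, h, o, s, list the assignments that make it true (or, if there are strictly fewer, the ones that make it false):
is true only for:
  c=True, h=True, o=True, s=True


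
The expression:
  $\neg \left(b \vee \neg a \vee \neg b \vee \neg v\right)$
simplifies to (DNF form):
$\text{False}$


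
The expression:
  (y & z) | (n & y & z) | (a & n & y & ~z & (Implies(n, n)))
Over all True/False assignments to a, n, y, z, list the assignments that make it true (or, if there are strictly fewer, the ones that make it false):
is true only for:
  a=False, n=False, y=True, z=True;
  a=False, n=True, y=True, z=True;
  a=True, n=False, y=True, z=True;
  a=True, n=True, y=True, z=False;
  a=True, n=True, y=True, z=True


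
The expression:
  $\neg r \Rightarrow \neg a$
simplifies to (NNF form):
$r \vee \neg a$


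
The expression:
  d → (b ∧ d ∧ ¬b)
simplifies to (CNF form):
¬d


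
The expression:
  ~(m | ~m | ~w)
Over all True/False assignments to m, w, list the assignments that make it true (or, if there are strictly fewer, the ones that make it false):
is never true.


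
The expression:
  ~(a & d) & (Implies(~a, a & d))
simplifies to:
a & ~d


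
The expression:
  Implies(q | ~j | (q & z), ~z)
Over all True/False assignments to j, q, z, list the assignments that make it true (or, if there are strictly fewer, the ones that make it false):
is false only for:
  j=False, q=False, z=True;
  j=False, q=True, z=True;
  j=True, q=True, z=True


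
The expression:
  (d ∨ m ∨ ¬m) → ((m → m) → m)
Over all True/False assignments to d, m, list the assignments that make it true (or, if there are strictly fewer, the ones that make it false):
is true only for:
  d=False, m=True;
  d=True, m=True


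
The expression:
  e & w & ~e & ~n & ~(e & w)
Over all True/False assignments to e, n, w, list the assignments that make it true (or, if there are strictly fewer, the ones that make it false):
is never true.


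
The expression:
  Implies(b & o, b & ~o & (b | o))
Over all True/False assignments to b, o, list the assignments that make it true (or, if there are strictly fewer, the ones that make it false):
is false only for:
  b=True, o=True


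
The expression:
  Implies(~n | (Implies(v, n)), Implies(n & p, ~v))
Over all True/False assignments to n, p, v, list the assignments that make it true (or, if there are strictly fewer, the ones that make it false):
is false only for:
  n=True, p=True, v=True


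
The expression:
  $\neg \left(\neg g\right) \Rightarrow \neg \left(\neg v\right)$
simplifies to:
$v \vee \neg g$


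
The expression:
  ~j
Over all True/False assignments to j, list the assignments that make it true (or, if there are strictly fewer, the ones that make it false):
is true only for:
  j=False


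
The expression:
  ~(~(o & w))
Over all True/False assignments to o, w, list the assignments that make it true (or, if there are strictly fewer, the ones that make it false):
is true only for:
  o=True, w=True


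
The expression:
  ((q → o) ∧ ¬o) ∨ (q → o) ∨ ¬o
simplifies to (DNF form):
True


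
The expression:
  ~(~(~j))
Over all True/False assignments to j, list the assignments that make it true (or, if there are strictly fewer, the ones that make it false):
is true only for:
  j=False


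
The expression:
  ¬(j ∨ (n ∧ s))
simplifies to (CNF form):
¬j ∧ (¬n ∨ ¬s)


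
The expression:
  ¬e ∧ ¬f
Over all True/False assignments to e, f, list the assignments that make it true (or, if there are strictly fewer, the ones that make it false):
is true only for:
  e=False, f=False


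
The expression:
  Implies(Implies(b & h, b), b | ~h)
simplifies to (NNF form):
b | ~h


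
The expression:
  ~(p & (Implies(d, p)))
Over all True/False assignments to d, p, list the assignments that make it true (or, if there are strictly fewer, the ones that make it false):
is true only for:
  d=False, p=False;
  d=True, p=False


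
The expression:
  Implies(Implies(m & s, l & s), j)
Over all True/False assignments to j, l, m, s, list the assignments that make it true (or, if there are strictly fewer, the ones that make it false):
is false only for:
  j=False, l=False, m=False, s=False;
  j=False, l=False, m=False, s=True;
  j=False, l=False, m=True, s=False;
  j=False, l=True, m=False, s=False;
  j=False, l=True, m=False, s=True;
  j=False, l=True, m=True, s=False;
  j=False, l=True, m=True, s=True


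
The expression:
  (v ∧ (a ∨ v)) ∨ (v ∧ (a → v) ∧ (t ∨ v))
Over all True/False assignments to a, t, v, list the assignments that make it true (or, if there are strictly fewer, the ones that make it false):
is true only for:
  a=False, t=False, v=True;
  a=False, t=True, v=True;
  a=True, t=False, v=True;
  a=True, t=True, v=True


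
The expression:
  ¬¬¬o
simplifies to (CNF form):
¬o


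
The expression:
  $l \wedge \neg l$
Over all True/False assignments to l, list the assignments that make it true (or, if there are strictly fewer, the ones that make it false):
is never true.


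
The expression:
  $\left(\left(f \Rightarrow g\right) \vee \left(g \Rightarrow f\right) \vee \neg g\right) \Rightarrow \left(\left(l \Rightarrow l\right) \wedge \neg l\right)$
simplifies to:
$\neg l$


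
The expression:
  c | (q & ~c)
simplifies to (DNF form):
c | q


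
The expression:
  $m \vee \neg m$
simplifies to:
$\text{True}$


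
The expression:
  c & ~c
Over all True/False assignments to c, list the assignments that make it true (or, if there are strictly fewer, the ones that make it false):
is never true.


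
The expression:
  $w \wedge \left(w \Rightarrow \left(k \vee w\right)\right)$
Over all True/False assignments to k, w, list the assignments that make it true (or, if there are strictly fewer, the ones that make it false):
is true only for:
  k=False, w=True;
  k=True, w=True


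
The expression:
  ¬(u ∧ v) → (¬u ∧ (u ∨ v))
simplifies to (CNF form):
v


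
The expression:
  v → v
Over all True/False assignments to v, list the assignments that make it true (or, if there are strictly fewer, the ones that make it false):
is always true.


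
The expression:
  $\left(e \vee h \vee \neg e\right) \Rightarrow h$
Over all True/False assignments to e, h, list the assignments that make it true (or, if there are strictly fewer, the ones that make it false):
is true only for:
  e=False, h=True;
  e=True, h=True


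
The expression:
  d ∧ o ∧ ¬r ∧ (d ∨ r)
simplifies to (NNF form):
d ∧ o ∧ ¬r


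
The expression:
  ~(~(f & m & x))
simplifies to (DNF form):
f & m & x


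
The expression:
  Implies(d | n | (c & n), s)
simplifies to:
s | (~d & ~n)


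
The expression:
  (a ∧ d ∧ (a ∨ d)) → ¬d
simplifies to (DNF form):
¬a ∨ ¬d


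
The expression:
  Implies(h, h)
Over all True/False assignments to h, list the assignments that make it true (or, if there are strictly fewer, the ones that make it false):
is always true.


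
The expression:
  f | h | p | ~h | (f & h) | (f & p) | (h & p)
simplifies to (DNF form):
True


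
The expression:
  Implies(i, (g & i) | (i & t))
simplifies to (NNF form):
g | t | ~i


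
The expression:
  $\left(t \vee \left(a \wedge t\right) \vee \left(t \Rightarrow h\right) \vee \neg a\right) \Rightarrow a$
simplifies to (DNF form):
$a$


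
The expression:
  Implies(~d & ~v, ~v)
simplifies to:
True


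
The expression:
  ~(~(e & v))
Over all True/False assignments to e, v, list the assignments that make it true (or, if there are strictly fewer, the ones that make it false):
is true only for:
  e=True, v=True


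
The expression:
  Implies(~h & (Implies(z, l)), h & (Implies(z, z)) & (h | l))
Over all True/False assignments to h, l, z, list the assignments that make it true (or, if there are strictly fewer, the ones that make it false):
is false only for:
  h=False, l=False, z=False;
  h=False, l=True, z=False;
  h=False, l=True, z=True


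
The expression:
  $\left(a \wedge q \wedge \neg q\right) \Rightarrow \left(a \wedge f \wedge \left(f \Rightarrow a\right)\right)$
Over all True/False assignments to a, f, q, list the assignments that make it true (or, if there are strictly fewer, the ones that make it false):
is always true.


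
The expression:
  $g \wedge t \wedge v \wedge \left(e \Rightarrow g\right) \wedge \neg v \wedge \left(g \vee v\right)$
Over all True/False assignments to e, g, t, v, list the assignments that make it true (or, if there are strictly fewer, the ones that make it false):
is never true.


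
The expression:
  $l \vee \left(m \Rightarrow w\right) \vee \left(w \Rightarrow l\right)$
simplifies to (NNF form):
$\text{True}$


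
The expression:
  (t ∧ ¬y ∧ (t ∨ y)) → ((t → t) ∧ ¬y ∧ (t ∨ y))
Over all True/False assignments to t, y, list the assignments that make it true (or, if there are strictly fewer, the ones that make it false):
is always true.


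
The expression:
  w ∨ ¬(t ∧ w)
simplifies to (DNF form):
True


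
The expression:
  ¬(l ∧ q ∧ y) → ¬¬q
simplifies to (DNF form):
q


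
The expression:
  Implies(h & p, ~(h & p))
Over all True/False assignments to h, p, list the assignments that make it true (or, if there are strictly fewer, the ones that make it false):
is false only for:
  h=True, p=True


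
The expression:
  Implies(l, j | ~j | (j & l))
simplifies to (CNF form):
True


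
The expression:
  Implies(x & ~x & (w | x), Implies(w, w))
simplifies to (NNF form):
True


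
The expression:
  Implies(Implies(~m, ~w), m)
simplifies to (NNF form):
m | w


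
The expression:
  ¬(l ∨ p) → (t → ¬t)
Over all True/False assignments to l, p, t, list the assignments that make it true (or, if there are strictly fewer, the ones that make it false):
is false only for:
  l=False, p=False, t=True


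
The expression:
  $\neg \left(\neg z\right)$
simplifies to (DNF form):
$z$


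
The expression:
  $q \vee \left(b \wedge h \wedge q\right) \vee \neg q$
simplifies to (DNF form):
$\text{True}$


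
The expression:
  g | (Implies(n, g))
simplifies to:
g | ~n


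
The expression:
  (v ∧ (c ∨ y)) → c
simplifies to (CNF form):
c ∨ ¬v ∨ ¬y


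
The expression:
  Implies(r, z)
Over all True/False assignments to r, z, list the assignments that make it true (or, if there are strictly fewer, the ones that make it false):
is false only for:
  r=True, z=False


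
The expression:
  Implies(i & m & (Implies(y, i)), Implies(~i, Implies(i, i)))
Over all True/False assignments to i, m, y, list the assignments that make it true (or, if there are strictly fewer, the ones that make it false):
is always true.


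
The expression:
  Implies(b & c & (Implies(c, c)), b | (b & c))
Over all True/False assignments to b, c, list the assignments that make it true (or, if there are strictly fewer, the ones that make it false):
is always true.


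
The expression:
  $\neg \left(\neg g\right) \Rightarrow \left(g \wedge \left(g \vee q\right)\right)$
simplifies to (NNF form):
$\text{True}$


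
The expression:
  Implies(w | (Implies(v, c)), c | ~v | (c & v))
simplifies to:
c | ~v | ~w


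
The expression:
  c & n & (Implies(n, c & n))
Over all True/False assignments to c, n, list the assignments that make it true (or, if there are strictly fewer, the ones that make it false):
is true only for:
  c=True, n=True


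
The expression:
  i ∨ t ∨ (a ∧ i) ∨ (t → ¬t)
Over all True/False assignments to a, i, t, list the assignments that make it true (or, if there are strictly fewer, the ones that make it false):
is always true.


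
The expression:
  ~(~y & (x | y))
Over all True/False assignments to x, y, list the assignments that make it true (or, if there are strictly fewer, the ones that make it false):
is false only for:
  x=True, y=False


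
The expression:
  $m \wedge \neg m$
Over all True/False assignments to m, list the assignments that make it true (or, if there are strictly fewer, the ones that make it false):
is never true.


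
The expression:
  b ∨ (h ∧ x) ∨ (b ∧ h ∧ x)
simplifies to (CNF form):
(b ∨ h) ∧ (b ∨ x)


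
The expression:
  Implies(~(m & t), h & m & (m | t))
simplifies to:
m & (h | t)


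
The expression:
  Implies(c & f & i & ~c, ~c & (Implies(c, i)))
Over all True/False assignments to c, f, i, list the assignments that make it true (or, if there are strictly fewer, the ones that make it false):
is always true.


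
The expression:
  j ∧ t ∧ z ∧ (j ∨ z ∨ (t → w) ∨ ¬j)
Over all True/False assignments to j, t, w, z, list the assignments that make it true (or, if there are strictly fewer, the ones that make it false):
is true only for:
  j=True, t=True, w=False, z=True;
  j=True, t=True, w=True, z=True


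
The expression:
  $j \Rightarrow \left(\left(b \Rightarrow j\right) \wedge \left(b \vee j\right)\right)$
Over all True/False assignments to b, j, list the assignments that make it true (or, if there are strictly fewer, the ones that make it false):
is always true.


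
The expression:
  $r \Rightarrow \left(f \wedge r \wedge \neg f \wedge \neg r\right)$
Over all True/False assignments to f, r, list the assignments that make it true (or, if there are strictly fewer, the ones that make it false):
is true only for:
  f=False, r=False;
  f=True, r=False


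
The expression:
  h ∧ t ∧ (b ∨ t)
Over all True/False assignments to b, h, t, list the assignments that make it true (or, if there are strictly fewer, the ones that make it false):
is true only for:
  b=False, h=True, t=True;
  b=True, h=True, t=True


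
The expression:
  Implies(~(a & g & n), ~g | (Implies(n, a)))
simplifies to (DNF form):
a | ~g | ~n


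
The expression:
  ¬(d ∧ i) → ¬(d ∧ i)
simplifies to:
True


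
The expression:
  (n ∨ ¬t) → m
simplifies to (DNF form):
m ∨ (t ∧ ¬n)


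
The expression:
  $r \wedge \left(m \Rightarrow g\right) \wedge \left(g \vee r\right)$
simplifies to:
$r \wedge \left(g \vee \neg m\right)$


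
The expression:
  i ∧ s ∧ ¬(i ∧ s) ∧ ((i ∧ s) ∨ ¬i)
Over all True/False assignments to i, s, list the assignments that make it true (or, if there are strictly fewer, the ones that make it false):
is never true.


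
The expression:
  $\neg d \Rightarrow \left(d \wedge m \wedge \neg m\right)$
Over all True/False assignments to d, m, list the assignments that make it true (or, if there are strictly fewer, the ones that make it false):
is true only for:
  d=True, m=False;
  d=True, m=True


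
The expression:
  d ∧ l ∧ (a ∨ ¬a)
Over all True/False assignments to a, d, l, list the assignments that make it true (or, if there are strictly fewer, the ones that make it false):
is true only for:
  a=False, d=True, l=True;
  a=True, d=True, l=True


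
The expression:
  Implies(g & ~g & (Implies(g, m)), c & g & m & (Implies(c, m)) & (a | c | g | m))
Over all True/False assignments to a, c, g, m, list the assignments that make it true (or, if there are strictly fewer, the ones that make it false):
is always true.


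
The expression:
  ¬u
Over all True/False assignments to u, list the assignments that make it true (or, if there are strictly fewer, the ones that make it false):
is true only for:
  u=False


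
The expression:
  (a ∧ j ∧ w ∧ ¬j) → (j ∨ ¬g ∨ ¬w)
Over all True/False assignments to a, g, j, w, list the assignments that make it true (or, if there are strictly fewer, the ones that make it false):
is always true.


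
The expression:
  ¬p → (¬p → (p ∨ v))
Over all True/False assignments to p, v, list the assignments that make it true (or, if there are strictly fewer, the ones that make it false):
is false only for:
  p=False, v=False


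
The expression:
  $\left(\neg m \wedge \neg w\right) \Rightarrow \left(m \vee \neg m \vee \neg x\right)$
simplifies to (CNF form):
$\text{True}$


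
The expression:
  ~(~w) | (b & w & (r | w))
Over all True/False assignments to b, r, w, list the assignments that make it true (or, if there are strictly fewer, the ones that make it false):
is true only for:
  b=False, r=False, w=True;
  b=False, r=True, w=True;
  b=True, r=False, w=True;
  b=True, r=True, w=True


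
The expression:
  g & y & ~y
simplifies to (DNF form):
False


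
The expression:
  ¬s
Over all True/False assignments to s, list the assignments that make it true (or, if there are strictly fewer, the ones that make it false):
is true only for:
  s=False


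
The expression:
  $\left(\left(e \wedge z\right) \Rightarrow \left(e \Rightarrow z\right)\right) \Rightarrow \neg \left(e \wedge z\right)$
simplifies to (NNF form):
$\neg e \vee \neg z$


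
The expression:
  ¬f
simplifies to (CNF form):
¬f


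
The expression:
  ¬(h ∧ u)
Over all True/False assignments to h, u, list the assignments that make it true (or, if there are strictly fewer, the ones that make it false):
is false only for:
  h=True, u=True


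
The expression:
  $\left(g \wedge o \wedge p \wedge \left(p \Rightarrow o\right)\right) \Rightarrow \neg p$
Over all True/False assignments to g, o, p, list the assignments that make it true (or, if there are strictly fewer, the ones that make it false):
is false only for:
  g=True, o=True, p=True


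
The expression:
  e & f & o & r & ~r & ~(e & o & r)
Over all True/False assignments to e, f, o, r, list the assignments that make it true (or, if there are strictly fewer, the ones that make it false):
is never true.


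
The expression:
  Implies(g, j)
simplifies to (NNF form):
j | ~g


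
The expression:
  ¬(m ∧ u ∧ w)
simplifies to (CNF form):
¬m ∨ ¬u ∨ ¬w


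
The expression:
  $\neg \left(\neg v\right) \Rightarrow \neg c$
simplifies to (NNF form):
$\neg c \vee \neg v$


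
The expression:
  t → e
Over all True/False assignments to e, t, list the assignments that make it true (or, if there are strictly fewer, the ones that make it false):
is false only for:
  e=False, t=True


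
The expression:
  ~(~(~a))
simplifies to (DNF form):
~a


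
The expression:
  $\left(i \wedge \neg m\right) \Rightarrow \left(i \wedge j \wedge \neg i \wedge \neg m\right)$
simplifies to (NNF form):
$m \vee \neg i$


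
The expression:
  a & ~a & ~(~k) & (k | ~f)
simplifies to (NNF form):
False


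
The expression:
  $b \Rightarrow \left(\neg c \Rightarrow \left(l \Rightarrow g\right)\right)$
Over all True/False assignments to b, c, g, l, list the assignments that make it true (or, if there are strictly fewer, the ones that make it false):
is false only for:
  b=True, c=False, g=False, l=True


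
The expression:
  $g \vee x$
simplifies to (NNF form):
$g \vee x$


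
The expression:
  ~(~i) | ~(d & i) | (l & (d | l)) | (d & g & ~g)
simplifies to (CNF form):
True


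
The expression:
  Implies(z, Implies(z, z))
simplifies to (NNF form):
True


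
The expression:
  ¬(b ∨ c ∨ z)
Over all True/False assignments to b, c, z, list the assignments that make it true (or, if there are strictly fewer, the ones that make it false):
is true only for:
  b=False, c=False, z=False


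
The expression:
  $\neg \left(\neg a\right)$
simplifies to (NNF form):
$a$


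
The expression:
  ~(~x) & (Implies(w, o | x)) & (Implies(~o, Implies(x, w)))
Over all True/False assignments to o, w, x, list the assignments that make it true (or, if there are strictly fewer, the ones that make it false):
is true only for:
  o=False, w=True, x=True;
  o=True, w=False, x=True;
  o=True, w=True, x=True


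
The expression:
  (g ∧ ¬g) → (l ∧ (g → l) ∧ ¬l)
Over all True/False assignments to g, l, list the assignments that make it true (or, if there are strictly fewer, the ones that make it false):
is always true.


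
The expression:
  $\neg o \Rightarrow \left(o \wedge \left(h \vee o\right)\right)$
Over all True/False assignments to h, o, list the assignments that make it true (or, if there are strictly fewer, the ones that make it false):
is true only for:
  h=False, o=True;
  h=True, o=True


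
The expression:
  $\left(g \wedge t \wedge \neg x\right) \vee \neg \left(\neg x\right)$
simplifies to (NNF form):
$x \vee \left(g \wedge t\right)$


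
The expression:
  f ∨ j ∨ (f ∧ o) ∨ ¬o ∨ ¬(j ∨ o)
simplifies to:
f ∨ j ∨ ¬o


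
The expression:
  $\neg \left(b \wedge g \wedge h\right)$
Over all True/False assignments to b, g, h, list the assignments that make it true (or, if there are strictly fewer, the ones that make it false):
is false only for:
  b=True, g=True, h=True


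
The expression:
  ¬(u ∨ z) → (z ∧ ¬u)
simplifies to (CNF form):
u ∨ z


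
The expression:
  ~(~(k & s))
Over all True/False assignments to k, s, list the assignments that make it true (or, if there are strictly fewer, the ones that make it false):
is true only for:
  k=True, s=True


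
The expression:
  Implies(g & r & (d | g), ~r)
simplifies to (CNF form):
~g | ~r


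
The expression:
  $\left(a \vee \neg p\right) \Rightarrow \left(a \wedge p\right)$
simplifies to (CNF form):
$p$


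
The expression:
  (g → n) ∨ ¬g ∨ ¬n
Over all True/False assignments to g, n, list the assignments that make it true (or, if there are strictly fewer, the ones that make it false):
is always true.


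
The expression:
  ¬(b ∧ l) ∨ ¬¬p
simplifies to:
p ∨ ¬b ∨ ¬l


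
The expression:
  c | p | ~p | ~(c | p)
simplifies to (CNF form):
True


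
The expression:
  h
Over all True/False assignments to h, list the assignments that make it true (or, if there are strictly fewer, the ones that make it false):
is true only for:
  h=True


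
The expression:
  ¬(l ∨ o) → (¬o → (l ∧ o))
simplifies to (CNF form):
l ∨ o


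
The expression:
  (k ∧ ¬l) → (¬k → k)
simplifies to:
True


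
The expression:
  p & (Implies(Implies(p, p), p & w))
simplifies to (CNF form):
p & w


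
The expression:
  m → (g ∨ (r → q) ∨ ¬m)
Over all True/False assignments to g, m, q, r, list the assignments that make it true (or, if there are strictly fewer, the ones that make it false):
is false only for:
  g=False, m=True, q=False, r=True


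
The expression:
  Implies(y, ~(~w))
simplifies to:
w | ~y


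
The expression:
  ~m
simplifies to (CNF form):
~m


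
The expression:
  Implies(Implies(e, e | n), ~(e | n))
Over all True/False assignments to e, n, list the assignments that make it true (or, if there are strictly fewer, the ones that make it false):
is true only for:
  e=False, n=False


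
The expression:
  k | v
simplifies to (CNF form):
k | v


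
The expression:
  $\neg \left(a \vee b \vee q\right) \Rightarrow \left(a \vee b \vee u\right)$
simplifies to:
$a \vee b \vee q \vee u$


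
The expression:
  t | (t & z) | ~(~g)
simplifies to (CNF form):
g | t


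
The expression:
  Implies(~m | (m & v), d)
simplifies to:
d | (m & ~v)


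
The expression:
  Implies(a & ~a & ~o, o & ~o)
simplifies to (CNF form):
True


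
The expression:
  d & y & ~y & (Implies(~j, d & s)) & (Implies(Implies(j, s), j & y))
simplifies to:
False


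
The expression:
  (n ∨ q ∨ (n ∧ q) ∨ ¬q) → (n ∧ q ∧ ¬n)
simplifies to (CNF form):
False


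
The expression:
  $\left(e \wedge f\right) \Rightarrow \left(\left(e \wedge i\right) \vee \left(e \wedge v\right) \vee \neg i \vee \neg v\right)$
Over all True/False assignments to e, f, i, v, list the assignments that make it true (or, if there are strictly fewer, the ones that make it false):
is always true.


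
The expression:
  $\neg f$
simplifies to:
$\neg f$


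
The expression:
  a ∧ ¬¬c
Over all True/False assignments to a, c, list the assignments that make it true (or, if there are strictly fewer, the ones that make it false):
is true only for:
  a=True, c=True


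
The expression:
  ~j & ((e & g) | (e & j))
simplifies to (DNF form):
e & g & ~j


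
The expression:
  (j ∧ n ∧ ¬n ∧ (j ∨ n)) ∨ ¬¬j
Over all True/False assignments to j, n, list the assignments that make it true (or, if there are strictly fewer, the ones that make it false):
is true only for:
  j=True, n=False;
  j=True, n=True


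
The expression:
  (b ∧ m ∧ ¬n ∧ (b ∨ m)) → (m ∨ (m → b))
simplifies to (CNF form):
True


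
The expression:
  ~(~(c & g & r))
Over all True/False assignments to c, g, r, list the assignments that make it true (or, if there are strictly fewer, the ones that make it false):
is true only for:
  c=True, g=True, r=True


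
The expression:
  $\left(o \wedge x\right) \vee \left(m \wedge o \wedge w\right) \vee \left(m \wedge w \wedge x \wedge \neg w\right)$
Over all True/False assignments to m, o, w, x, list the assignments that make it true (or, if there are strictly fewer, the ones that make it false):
is true only for:
  m=False, o=True, w=False, x=True;
  m=False, o=True, w=True, x=True;
  m=True, o=True, w=False, x=True;
  m=True, o=True, w=True, x=False;
  m=True, o=True, w=True, x=True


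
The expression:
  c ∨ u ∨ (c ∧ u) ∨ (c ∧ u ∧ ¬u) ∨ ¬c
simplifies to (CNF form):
True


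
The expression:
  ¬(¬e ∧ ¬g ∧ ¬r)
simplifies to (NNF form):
e ∨ g ∨ r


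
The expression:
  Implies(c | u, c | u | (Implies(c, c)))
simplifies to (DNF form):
True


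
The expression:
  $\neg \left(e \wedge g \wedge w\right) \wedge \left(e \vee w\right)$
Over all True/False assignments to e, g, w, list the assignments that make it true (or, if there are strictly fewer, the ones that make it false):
is false only for:
  e=False, g=False, w=False;
  e=False, g=True, w=False;
  e=True, g=True, w=True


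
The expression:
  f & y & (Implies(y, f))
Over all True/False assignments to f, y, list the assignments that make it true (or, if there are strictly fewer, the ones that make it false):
is true only for:
  f=True, y=True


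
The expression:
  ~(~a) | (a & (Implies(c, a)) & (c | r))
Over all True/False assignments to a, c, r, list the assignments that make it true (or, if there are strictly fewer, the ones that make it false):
is true only for:
  a=True, c=False, r=False;
  a=True, c=False, r=True;
  a=True, c=True, r=False;
  a=True, c=True, r=True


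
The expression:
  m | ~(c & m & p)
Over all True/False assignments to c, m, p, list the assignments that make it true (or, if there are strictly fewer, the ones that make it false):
is always true.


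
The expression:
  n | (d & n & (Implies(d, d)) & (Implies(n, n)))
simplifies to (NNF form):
n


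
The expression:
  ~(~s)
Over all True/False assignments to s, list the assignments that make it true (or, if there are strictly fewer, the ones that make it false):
is true only for:
  s=True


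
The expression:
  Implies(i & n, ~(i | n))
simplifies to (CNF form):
~i | ~n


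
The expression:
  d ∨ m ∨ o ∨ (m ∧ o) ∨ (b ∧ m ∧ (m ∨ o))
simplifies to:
d ∨ m ∨ o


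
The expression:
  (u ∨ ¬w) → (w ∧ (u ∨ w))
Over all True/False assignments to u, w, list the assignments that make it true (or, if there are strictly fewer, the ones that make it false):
is true only for:
  u=False, w=True;
  u=True, w=True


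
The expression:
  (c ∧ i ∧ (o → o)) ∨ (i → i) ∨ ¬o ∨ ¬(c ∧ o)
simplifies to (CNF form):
True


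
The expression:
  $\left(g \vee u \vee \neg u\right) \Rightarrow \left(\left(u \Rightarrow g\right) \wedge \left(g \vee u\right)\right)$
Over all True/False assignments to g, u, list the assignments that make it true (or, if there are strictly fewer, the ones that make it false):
is true only for:
  g=True, u=False;
  g=True, u=True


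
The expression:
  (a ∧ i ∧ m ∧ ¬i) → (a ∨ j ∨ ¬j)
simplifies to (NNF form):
True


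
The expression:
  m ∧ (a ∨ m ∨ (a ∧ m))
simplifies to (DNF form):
m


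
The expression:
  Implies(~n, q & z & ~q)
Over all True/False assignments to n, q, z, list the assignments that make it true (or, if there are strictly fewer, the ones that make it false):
is true only for:
  n=True, q=False, z=False;
  n=True, q=False, z=True;
  n=True, q=True, z=False;
  n=True, q=True, z=True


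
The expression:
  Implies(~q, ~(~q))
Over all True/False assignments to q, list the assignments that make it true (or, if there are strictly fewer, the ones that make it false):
is true only for:
  q=True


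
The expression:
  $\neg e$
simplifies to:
$\neg e$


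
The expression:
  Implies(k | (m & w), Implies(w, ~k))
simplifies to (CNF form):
~k | ~w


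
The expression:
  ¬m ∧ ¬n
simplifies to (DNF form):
¬m ∧ ¬n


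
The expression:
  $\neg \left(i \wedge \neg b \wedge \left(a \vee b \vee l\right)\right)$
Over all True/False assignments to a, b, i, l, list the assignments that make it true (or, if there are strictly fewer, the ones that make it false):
is false only for:
  a=False, b=False, i=True, l=True;
  a=True, b=False, i=True, l=False;
  a=True, b=False, i=True, l=True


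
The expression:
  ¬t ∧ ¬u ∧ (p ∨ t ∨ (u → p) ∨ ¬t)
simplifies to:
¬t ∧ ¬u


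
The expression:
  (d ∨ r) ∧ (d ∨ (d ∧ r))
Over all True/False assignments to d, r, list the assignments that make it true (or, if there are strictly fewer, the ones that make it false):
is true only for:
  d=True, r=False;
  d=True, r=True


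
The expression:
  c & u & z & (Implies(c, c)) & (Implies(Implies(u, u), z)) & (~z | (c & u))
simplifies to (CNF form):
c & u & z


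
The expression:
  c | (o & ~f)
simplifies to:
c | (o & ~f)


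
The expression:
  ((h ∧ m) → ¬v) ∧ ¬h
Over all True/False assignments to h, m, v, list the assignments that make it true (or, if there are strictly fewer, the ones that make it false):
is true only for:
  h=False, m=False, v=False;
  h=False, m=False, v=True;
  h=False, m=True, v=False;
  h=False, m=True, v=True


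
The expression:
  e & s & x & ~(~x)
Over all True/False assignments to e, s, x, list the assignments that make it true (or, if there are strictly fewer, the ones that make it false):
is true only for:
  e=True, s=True, x=True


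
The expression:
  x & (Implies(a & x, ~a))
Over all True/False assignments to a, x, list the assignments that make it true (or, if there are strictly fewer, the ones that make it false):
is true only for:
  a=False, x=True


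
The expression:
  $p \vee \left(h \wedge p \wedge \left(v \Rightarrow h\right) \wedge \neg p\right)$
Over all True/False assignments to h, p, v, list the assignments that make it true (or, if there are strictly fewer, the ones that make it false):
is true only for:
  h=False, p=True, v=False;
  h=False, p=True, v=True;
  h=True, p=True, v=False;
  h=True, p=True, v=True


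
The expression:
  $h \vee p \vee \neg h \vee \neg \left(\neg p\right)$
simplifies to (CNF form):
$\text{True}$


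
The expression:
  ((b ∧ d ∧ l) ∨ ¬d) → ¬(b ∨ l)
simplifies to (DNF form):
(d ∧ ¬b) ∨ (d ∧ ¬l) ∨ (¬b ∧ ¬l)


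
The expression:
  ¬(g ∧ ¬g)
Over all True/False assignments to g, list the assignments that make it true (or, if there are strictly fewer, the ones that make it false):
is always true.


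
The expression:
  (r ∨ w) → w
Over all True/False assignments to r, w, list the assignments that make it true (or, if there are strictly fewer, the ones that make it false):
is false only for:
  r=True, w=False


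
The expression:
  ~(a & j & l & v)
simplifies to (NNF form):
~a | ~j | ~l | ~v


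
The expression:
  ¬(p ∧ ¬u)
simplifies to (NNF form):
u ∨ ¬p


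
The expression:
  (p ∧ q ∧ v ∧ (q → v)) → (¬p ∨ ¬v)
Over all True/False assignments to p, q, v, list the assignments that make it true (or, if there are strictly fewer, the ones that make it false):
is false only for:
  p=True, q=True, v=True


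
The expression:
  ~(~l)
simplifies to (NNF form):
l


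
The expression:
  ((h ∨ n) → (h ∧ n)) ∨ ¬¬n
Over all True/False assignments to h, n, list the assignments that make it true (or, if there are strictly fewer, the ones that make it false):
is false only for:
  h=True, n=False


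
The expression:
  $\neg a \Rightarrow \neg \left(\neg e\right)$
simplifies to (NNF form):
$a \vee e$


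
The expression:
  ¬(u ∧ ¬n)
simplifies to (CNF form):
n ∨ ¬u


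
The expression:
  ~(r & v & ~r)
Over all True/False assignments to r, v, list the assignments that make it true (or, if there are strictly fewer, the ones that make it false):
is always true.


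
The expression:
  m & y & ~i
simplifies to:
m & y & ~i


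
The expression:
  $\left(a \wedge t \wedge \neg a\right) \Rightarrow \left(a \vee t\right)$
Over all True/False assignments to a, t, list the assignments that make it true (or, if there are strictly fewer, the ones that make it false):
is always true.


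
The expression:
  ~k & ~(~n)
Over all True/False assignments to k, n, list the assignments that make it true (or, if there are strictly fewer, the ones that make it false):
is true only for:
  k=False, n=True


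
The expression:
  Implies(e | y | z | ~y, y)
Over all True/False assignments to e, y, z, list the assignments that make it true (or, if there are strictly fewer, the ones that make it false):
is true only for:
  e=False, y=True, z=False;
  e=False, y=True, z=True;
  e=True, y=True, z=False;
  e=True, y=True, z=True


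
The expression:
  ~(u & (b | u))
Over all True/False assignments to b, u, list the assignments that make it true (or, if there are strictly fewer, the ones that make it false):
is true only for:
  b=False, u=False;
  b=True, u=False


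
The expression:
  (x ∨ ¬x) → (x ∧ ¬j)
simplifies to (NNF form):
x ∧ ¬j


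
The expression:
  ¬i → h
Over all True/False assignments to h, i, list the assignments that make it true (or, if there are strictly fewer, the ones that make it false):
is false only for:
  h=False, i=False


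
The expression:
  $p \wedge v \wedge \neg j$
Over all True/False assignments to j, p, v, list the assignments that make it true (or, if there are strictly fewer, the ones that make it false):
is true only for:
  j=False, p=True, v=True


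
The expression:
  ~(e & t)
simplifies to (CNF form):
~e | ~t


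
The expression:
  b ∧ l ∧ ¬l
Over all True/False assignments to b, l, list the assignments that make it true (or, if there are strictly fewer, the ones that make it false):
is never true.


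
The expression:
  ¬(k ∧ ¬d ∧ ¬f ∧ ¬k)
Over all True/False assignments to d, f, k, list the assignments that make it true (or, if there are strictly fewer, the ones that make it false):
is always true.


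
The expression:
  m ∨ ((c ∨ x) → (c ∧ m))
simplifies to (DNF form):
m ∨ (¬c ∧ ¬x)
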